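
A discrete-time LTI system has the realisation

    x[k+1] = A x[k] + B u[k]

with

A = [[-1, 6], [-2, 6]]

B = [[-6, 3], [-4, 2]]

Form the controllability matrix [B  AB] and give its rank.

1

AB = [[-18, 9], [-12, 6]]
Controllability matrix C = [B  AB] = [[-6, 3, -18, 9], [-4, 2, -12, 6]]
Every column of C is a scalar multiple of column 1 = [-6, -4] (multipliers 1, -1/2, 3, -3/2), so the columns span a one-dimensional space.
C ≠ 0, hence rank(C) = 1.
rank(C) = 1 < n = 2, so the pair (A, B) is not completely controllable.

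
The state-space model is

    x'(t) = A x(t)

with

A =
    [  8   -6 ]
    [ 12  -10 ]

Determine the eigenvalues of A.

-4, 2

det(sI - A) = s^2 - (tr A)s + det A, with tr A = 8 + (-10) = -2 and det A = 8·(-10) - (-6)·12 = -80 - (-72) = -8.
So p(s) = det(sI - A) = s^2 + 2s - 8.
Factor s^2 + 2s - 8: two numbers with sum -2 and product -8 are 2 and -4, so s^2 + 2s - 8 = (s - 2)(s + 4).
Hence p(s) = (s - 2) (s + 4), with roots -4, 2.
At least one eigenvalue has non-negative real part, so the system is not asymptotically stable.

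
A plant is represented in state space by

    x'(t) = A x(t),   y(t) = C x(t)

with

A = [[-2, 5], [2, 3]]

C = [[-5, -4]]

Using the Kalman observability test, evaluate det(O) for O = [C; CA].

193

CA = [[2, -37]]
Observability matrix O = [C; CA] = [[-5, -4], [2, -37]]
det(O) = (-5)·(-37) - (-4)·2 = 185 - (-8) = 193
Since det(O) ≠ 0, rank(O) = 2 and the system is completely observable.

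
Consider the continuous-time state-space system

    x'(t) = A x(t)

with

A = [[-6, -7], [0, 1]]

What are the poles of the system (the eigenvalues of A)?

det(sI - A) = s^2 - (tr A)s + det A, with tr A = (-6) + 1 = -5 and det A = (-6)·1 - (-7)·0 = -6 - 0 = -6.
So p(s) = det(sI - A) = s^2 + 5s - 6.
Factor s^2 + 5s - 6: two numbers with sum -5 and product -6 are 1 and -6, so s^2 + 5s - 6 = (s - 1)(s + 6).
Hence p(s) = (s - 1) (s + 6), with roots -6, 1.
At least one eigenvalue has non-negative real part, so the system is not asymptotically stable.

-6, 1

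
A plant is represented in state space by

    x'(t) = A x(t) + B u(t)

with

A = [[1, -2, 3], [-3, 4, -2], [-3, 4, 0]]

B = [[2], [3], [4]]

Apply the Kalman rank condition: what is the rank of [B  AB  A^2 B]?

3

AB = [[8], [-2], [6]]
A^2B = [[30], [-44], [-32]]
Controllability matrix C = [B  AB  A^2B] = [[2, 8, 30], [3, -2, -44], [4, 6, -32]]
det(C) = 2·((-2)·(-32) - (-44)·6) - 8·(3·(-32) - (-44)·4) + 30·(3·6 - (-2)·4) = 2·328 - 8·80 + 30·26 = 796 ≠ 0, so rank(C) = 3.
rank(C) = 3 = n, so the pair (A, B) is completely controllable.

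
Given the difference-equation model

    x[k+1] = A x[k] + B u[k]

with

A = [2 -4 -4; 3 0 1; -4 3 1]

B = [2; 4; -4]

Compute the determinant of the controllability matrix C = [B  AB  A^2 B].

-72

AB = [[4], [2], [0]]
A^2B = [[0], [12], [-10]]
Controllability matrix C = [B  AB  A^2B] = [[2, 4, 0], [4, 2, 12], [-4, 0, -10]]
Expanding along the first row, det(C) = 2·(2·(-10) - 12·0) - 4·(4·(-10) - 12·(-4)) + 0·(4·0 - 2·(-4)) = 2·(-20) - 4·8 + 0·8 = -72
Since det(C) ≠ 0, rank(C) = 3 and the system is completely controllable.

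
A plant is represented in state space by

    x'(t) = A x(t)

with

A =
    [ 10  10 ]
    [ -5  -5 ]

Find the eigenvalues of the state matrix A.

0, 5

det(sI - A) = s^2 - (tr A)s + det A, with tr A = 10 + (-5) = 5 and det A = 10·(-5) - 10·(-5) = -50 - (-50) = 0.
So p(s) = det(sI - A) = s^2 - 5s.
Factor s^2 - 5s: two numbers with sum 5 and product 0 are 5 and 0, so s^2 - 5s = s(s - 5).
Hence p(s) = s (s - 5), with roots 0, 5.
At least one eigenvalue has non-negative real part, so the system is not asymptotically stable.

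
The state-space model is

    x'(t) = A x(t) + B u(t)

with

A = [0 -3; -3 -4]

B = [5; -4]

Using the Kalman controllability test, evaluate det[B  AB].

AB = [[12], [1]]
Controllability matrix C = [B  AB] = [[5, 12], [-4, 1]]
det(C) = 5·1 - 12·(-4) = 5 - (-48) = 53
Since det(C) ≠ 0, rank(C) = 2 and the system is completely controllable.

53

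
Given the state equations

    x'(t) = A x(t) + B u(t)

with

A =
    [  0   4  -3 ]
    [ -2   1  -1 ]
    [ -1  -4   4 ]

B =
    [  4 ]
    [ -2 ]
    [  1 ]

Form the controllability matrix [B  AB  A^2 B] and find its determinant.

-5531

AB = [[-11], [-11], [8]]
A^2B = [[-68], [3], [87]]
Controllability matrix C = [B  AB  A^2B] = [[4, -11, -68], [-2, -11, 3], [1, 8, 87]]
Expanding along the first row, det(C) = 4·((-11)·87 - 3·8) - (-11)·((-2)·87 - 3·1) + (-68)·((-2)·8 - (-11)·1) = 4·(-981) - (-11)·(-177) + (-68)·(-5) = -5531
Since det(C) ≠ 0, rank(C) = 3 and the system is completely controllable.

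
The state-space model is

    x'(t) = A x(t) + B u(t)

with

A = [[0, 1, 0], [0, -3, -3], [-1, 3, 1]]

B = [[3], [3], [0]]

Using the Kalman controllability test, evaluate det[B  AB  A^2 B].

540

AB = [[3], [-9], [6]]
A^2B = [[-9], [9], [-24]]
Controllability matrix C = [B  AB  A^2B] = [[3, 3, -9], [3, -9, 9], [0, 6, -24]]
Expanding along the first row, det(C) = 3·((-9)·(-24) - 9·6) - 3·(3·(-24) - 9·0) + (-9)·(3·6 - (-9)·0) = 3·162 - 3·(-72) + (-9)·18 = 540
Since det(C) ≠ 0, rank(C) = 3 and the system is completely controllable.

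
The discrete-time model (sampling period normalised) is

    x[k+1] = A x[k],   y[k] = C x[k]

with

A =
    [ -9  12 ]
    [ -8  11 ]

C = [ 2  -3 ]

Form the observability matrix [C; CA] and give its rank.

CA = [[6, -9]]
Observability matrix O = [C; CA] = [[2, -3], [6, -9]]
Every row of O is a scalar multiple of row 1 = [2, -3] (multipliers 1, 3), so the rows span a one-dimensional space.
O ≠ 0, hence rank(O) = 1.
rank(O) = 1 < n = 2, so the pair (A, C) is not completely observable.

1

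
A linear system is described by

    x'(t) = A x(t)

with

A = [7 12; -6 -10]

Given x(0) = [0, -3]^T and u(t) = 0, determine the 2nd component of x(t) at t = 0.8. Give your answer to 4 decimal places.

5.3327

det(sI - A) = s^2 - (tr A)s + det A, with tr A = 7 + (-10) = -3 and det A = 7·(-10) - 12·(-6) = -70 - (-72) = 2.
So p(s) = det(sI - A) = s^2 + 3s + 2.
Factor s^2 + 3s + 2: two numbers with sum -3 and product 2 are -1 and -2, so s^2 + 3s + 2 = (s + 1)(s + 2).
Hence p(s) = (s + 1) (s + 2), with roots -2, -1.
The eigenvalues -2, -1 are distinct and real, so A is diagonalisable and x(t) = e^{At} x(0) = V diag(e^{λ_i t}) V^{-1} x(0), where the columns of V are the eigenvectors.
λ = -2: A - (-2)I = [[9, 12], [-6, -8]]. Row 1 gives 9·v1 + 12·v2 = 0, so take v_1 = [4, -3]^T.
λ = -1: A - (-1)I = [[8, 12], [-6, -9]]. Row 1 gives 8·v1 + 12·v2 = 0, so take v_2 = [3, -2]^T.
V = [v_1 v_2] = [[4, 3], [-3, -2]] has det V = 1, so V^{-1} = adj(V)/det V = [[-2, -3], [3, 4]].
Modal coordinates z(0) = V^{-1} x(0): (-2)·0 + (-3)·(-3) = 9; 3·0 + 4·(-3) = -12; so z(0) = [9, -12]^T.
x_2(t) = Σ_i (v_i)_2 · z_i(0) · e^{λ_i t} (row 2 of V times the modal terms).
x_2(0.8) = (-3)·9·e^{-2·0.8} + (-2)·(-12)·e^{-1·0.8} = (-27)·0.201897 + 24·0.449329 = 5.3327.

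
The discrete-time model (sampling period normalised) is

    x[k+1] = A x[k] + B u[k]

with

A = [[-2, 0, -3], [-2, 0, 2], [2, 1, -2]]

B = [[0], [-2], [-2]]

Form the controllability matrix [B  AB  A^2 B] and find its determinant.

AB = [[6], [-4], [2]]
A^2B = [[-18], [-8], [4]]
Controllability matrix C = [B  AB  A^2B] = [[0, 6, -18], [-2, -4, -8], [-2, 2, 4]]
Expanding along the first row, det(C) = 0·((-4)·4 - (-8)·2) - 6·((-2)·4 - (-8)·(-2)) + (-18)·((-2)·2 - (-4)·(-2)) = 0·0 - 6·(-24) + (-18)·(-12) = 360
Since det(C) ≠ 0, rank(C) = 3 and the system is completely controllable.

360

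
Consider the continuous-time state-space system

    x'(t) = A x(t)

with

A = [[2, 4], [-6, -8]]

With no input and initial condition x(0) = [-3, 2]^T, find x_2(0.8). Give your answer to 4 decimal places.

det(sI - A) = s^2 - (tr A)s + det A, with tr A = 2 + (-8) = -6 and det A = 2·(-8) - 4·(-6) = -16 - (-24) = 8.
So p(s) = det(sI - A) = s^2 + 6s + 8.
Factor s^2 + 6s + 8: two numbers with sum -6 and product 8 are -2 and -4, so s^2 + 6s + 8 = (s + 2)(s + 4).
Hence p(s) = (s + 2) (s + 4), with roots -4, -2.
The eigenvalues -4, -2 are distinct and real, so A is diagonalisable and x(t) = e^{At} x(0) = V diag(e^{λ_i t}) V^{-1} x(0), where the columns of V are the eigenvectors.
λ = -4: A - (-4)I = [[6, 4], [-6, -4]]. Row 1 gives 6·v1 + 4·v2 = 0, so take v_1 = [-2, 3]^T.
λ = -2: A - (-2)I = [[4, 4], [-6, -6]]. Row 1 gives 4·v1 + 4·v2 = 0, so take v_2 = [1, -1]^T.
V = [v_1 v_2] = [[-2, 1], [3, -1]] has det V = -1, so V^{-1} = adj(V)/det V = [[1, 1], [3, 2]].
Modal coordinates z(0) = V^{-1} x(0): 1·(-3) + 1·2 = -1; 3·(-3) + 2·2 = -5; so z(0) = [-1, -5]^T.
x_2(t) = Σ_i (v_i)_2 · z_i(0) · e^{λ_i t} (row 2 of V times the modal terms).
x_2(0.8) = 3·(-1)·e^{-4·0.8} + (-1)·(-5)·e^{-2·0.8} = (-3)·0.040762 + 5·0.201897 = 0.8872.

0.8872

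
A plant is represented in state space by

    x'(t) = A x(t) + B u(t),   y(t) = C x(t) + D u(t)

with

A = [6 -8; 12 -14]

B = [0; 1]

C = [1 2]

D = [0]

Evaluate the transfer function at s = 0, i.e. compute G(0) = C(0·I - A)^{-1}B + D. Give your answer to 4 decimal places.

G(0) = C(-A)^{-1}B + D = -C A^{-1} B + D.
det A = 12, so A^{-1} = (1/12)·adj(A) = [[-7/6, 2/3], [-1, 1/2]]
A^{-1} B = [2/3, 1/2]^T
C A^{-1} B = 5/3
G(0) = D - C A^{-1} B = 0 - (5/3) = -5/3 ≈ -1.6667

-1.6667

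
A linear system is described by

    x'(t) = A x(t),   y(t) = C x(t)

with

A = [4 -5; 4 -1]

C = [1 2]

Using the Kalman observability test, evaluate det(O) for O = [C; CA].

CA = [[12, -7]]
Observability matrix O = [C; CA] = [[1, 2], [12, -7]]
det(O) = 1·(-7) - 2·12 = -7 - 24 = -31
Since det(O) ≠ 0, rank(O) = 2 and the system is completely observable.

-31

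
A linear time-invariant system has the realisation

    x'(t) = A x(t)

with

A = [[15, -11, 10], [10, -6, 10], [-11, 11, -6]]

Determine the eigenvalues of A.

det(sI - A) = s^3 - (tr A)s^2 + (M11 + M22 + M33)s - det A, where Mii is the 2×2 principal minor of A obtained by deleting row i and column i.
tr A = 15 + (-6) + (-6) = 3; M11 = (-6)·(-6) - 10·11 = 36 - 110 = -74; M22 = 15·(-6) - 10·(-11) = -90 - (-110) = 20; M33 = 15·(-6) - (-11)·10 = -90 - (-110) = 20; sum of minors = -34.
det A = 15·((-6)·(-6) - 10·11) - (-11)·(10·(-6) - 10·(-11)) + 10·(10·11 - (-6)·(-11)) = 15·(-74) - (-11)·50 + 10·44 = -120.
So p(s) = det(sI - A) = s^3 - 3s^2 - 34s + 120.
Rational-root test: any integer root divides 120. Testing small divisors, s = 4 works: p(4) = 64 + (-48) + (-136) + 120 = 0, so (s - 4) is a factor.
Dividing, p(s) = (s - 4)(s^2 + s - 30).
Factor s^2 + s - 30: two numbers with sum -1 and product -30 are 5 and -6, so s^2 + s - 30 = (s - 5)(s + 6).
Hence p(s) = (s - 5) (s - 4) (s + 6), with roots -6, 4, 5.
At least one eigenvalue has non-negative real part, so the system is not asymptotically stable.

-6, 4, 5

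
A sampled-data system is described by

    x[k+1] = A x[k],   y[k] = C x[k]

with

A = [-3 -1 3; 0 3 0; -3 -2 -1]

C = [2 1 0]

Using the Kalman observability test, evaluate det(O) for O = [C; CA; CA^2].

-156

CA = [[-6, 1, 6]]
CA^2 = [[0, -3, -24]]
Observability matrix O = [C; CA; CA^2] = [[2, 1, 0], [-6, 1, 6], [0, -3, -24]]
Expanding along the first row, det(O) = 2·(1·(-24) - 6·(-3)) - 1·((-6)·(-24) - 6·0) + 0·((-6)·(-3) - 1·0) = 2·(-6) - 1·144 + 0·18 = -156
Since det(O) ≠ 0, rank(O) = 3 and the system is completely observable.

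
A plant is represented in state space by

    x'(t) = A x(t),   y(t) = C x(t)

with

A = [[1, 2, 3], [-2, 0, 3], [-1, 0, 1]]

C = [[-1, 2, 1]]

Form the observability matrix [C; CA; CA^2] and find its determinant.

CA = [[-6, -2, 4]]
CA^2 = [[-6, -12, -20]]
Observability matrix O = [C; CA; CA^2] = [[-1, 2, 1], [-6, -2, 4], [-6, -12, -20]]
Expanding along the first row, det(O) = (-1)·((-2)·(-20) - 4·(-12)) - 2·((-6)·(-20) - 4·(-6)) + 1·((-6)·(-12) - (-2)·(-6)) = (-1)·88 - 2·144 + 1·60 = -316
Since det(O) ≠ 0, rank(O) = 3 and the system is completely observable.

-316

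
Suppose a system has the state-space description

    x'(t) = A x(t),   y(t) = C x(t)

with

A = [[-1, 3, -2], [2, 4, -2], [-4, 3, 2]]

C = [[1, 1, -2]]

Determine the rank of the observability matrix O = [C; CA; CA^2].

3

CA = [[9, 1, -8]]
CA^2 = [[25, 7, -36]]
Observability matrix O = [C; CA; CA^2] = [[1, 1, -2], [9, 1, -8], [25, 7, -36]]
det(O) = 1·(1·(-36) - (-8)·7) - 1·(9·(-36) - (-8)·25) + (-2)·(9·7 - 1·25) = 1·20 - 1·(-124) + (-2)·38 = 68 ≠ 0, so rank(O) = 3.
rank(O) = 3 = n, so the pair (A, C) is completely observable.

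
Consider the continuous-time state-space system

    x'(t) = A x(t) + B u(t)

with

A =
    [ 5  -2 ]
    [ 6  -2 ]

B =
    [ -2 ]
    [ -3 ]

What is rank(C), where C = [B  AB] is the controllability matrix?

1

AB = [[-4], [-6]]
Controllability matrix C = [B  AB] = [[-2, -4], [-3, -6]]
Every column of C is a scalar multiple of column 1 = [-2, -3] (multipliers 1, 2), so the columns span a one-dimensional space.
C ≠ 0, hence rank(C) = 1.
rank(C) = 1 < n = 2, so the pair (A, B) is not completely controllable.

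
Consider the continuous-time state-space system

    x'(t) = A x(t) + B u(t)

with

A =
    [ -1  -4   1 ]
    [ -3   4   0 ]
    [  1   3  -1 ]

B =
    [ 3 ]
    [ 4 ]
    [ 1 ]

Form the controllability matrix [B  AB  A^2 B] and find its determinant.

-5747

AB = [[-18], [7], [14]]
A^2B = [[4], [82], [-11]]
Controllability matrix C = [B  AB  A^2B] = [[3, -18, 4], [4, 7, 82], [1, 14, -11]]
Expanding along the first row, det(C) = 3·(7·(-11) - 82·14) - (-18)·(4·(-11) - 82·1) + 4·(4·14 - 7·1) = 3·(-1225) - (-18)·(-126) + 4·49 = -5747
Since det(C) ≠ 0, rank(C) = 3 and the system is completely controllable.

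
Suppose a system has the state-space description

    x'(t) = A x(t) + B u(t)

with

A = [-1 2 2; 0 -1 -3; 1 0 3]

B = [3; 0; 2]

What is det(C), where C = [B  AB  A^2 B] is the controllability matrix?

81

AB = [[1], [-6], [9]]
A^2B = [[5], [-21], [28]]
Controllability matrix C = [B  AB  A^2B] = [[3, 1, 5], [0, -6, -21], [2, 9, 28]]
Expanding along the first row, det(C) = 3·((-6)·28 - (-21)·9) - 1·(0·28 - (-21)·2) + 5·(0·9 - (-6)·2) = 3·21 - 1·42 + 5·12 = 81
Since det(C) ≠ 0, rank(C) = 3 and the system is completely controllable.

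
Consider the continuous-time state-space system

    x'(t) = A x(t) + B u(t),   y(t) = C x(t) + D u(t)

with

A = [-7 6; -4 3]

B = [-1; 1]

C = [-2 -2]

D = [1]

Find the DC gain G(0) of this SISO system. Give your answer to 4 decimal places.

G(0) = C(-A)^{-1}B + D = -C A^{-1} B + D.
det A = 3, so A^{-1} = (1/3)·adj(A) = [[1, -2], [4/3, -7/3]]
A^{-1} B = [-3, -11/3]^T
C A^{-1} B = 40/3
G(0) = D - C A^{-1} B = 1 - (40/3) = -37/3 ≈ -12.3333

-12.3333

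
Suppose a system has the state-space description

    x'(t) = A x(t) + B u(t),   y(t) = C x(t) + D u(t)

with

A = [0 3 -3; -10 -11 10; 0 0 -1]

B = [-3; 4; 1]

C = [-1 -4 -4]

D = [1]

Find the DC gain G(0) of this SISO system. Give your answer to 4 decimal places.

G(0) = C(-A)^{-1}B + D = -C A^{-1} B + D.
det A = -30, so A^{-1} = (1/-30)·adj(A) = [[-11/30, -1/10, 1/10], [1/3, 0, -1], [0, 0, -1]]
A^{-1} B = [4/5, -2, -1]^T
C A^{-1} B = 56/5
G(0) = D - C A^{-1} B = 1 - (56/5) = -51/5 ≈ -10.2000

-10.2000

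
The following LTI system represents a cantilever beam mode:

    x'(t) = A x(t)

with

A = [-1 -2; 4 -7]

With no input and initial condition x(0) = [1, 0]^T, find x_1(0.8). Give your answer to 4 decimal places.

det(sI - A) = s^2 - (tr A)s + det A, with tr A = (-1) + (-7) = -8 and det A = (-1)·(-7) - (-2)·4 = 7 - (-8) = 15.
So p(s) = det(sI - A) = s^2 + 8s + 15.
Factor s^2 + 8s + 15: two numbers with sum -8 and product 15 are -3 and -5, so s^2 + 8s + 15 = (s + 3)(s + 5).
Hence p(s) = (s + 3) (s + 5), with roots -5, -3.
The eigenvalues -5, -3 are distinct and real, so A is diagonalisable and x(t) = e^{At} x(0) = V diag(e^{λ_i t}) V^{-1} x(0), where the columns of V are the eigenvectors.
λ = -5: A - (-5)I = [[4, -2], [4, -2]]. Row 1 gives 4·v1 + (-2)·v2 = 0, so take v_1 = [-1, -2]^T.
λ = -3: A - (-3)I = [[2, -2], [4, -4]]. Row 1 gives 2·v1 + (-2)·v2 = 0, so take v_2 = [-1, -1]^T.
V = [v_1 v_2] = [[-1, -1], [-2, -1]] has det V = -1, so V^{-1} = adj(V)/det V = [[1, -1], [-2, 1]].
Modal coordinates z(0) = V^{-1} x(0): 1·1 + (-1)·0 = 1; (-2)·1 + 1·0 = -2; so z(0) = [1, -2]^T.
x_1(t) = Σ_i (v_i)_1 · z_i(0) · e^{λ_i t} (row 1 of V times the modal terms).
x_1(0.8) = (-1)·1·e^{-5·0.8} + (-1)·(-2)·e^{-3·0.8} = (-1)·0.018316 + 2·0.090718 = 0.1631.

0.1631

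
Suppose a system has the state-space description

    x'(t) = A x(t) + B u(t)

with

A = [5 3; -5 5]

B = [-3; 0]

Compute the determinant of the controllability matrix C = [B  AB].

-45

AB = [[-15], [15]]
Controllability matrix C = [B  AB] = [[-3, -15], [0, 15]]
det(C) = (-3)·15 - (-15)·0 = -45 - 0 = -45
Since det(C) ≠ 0, rank(C) = 2 and the system is completely controllable.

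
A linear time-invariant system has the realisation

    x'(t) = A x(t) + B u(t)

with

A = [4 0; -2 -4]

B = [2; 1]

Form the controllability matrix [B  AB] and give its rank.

2

AB = [[8], [-8]]
Controllability matrix C = [B  AB] = [[2, 8], [1, -8]]
det(C) = 2·(-8) - 8·1 = -16 - 8 = -24 ≠ 0, so rank(C) = 2.
rank(C) = 2 = n, so the pair (A, B) is completely controllable.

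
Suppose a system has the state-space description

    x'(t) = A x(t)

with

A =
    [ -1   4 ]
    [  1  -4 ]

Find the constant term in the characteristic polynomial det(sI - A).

0

For a 2×2 matrix, det(sI - A) = s^2 - (tr A)s + det A.
tr A = -5, det A = 0.
So p(s) = s^2 + 5s.
The constant term is 0.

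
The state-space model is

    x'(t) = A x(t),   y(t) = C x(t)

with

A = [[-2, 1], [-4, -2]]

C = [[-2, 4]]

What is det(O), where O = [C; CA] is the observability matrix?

CA = [[-12, -10]]
Observability matrix O = [C; CA] = [[-2, 4], [-12, -10]]
det(O) = (-2)·(-10) - 4·(-12) = 20 - (-48) = 68
Since det(O) ≠ 0, rank(O) = 2 and the system is completely observable.

68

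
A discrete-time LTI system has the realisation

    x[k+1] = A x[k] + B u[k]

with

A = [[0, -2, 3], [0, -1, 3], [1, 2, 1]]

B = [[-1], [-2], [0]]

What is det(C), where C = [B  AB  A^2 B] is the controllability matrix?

AB = [[4], [2], [-5]]
A^2B = [[-19], [-17], [3]]
Controllability matrix C = [B  AB  A^2B] = [[-1, 4, -19], [-2, 2, -17], [0, -5, 3]]
Expanding along the first row, det(C) = (-1)·(2·3 - (-17)·(-5)) - 4·((-2)·3 - (-17)·0) + (-19)·((-2)·(-5) - 2·0) = (-1)·(-79) - 4·(-6) + (-19)·10 = -87
Since det(C) ≠ 0, rank(C) = 3 and the system is completely controllable.

-87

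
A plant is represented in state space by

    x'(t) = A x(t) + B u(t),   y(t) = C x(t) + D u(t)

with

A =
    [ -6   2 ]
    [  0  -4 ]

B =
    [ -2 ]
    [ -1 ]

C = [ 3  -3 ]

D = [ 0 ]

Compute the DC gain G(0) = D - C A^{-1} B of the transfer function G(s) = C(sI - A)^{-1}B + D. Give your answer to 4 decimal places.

G(0) = C(-A)^{-1}B + D = -C A^{-1} B + D.
det A = 24, so A^{-1} = (1/24)·adj(A) = [[-1/6, -1/12], [0, -1/4]]
A^{-1} B = [5/12, 1/4]^T
C A^{-1} B = 1/2
G(0) = D - C A^{-1} B = 0 - (1/2) = -1/2 ≈ -0.5000

-0.5000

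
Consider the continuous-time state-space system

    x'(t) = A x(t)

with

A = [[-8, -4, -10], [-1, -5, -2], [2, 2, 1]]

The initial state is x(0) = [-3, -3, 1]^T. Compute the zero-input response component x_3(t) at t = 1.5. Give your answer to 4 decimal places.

-0.0311

det(sI - A) = s^3 - (tr A)s^2 + (M11 + M22 + M33)s - det A, where Mii is the 2×2 principal minor of A obtained by deleting row i and column i.
tr A = (-8) + (-5) + 1 = -12; M11 = (-5)·1 - (-2)·2 = -5 - (-4) = -1; M22 = (-8)·1 - (-10)·2 = -8 - (-20) = 12; M33 = (-8)·(-5) - (-4)·(-1) = 40 - 4 = 36; sum of minors = 47.
det A = (-8)·((-5)·1 - (-2)·2) - (-4)·((-1)·1 - (-2)·2) + (-10)·((-1)·2 - (-5)·2) = (-8)·(-1) - (-4)·3 + (-10)·8 = -60.
So p(s) = det(sI - A) = s^3 + 12s^2 + 47s + 60.
Rational-root test: any integer root divides 60. Testing small divisors, s = -3 works: p(-3) = -27 + 108 + (-141) + 60 = 0, so (s + 3) is a factor.
Dividing, p(s) = (s + 3)(s^2 + 9s + 20).
Factor s^2 + 9s + 20: two numbers with sum -9 and product 20 are -4 and -5, so s^2 + 9s + 20 = (s + 4)(s + 5).
Hence p(s) = (s + 3) (s + 4) (s + 5), with roots -5, -4, -3.
The eigenvalues -5, -4, -3 are distinct and real, so A is diagonalisable and x(t) = e^{At} x(0) = V diag(e^{λ_i t}) V^{-1} x(0), where the columns of V are the eigenvectors.
λ = -5: A - (-5)I = [[-3, -4, -10], [-1, 0, -2], [2, 2, 6]]. v must be orthogonal to every row; (row 1) × (row 2) = [8, 4, -4], so take v_1 = [2, 1, -1]^T.
λ = -4: A - (-4)I = [[-4, -4, -10], [-1, -1, -2], [2, 2, 5]]. v must be orthogonal to every row; (row 1) × (row 2) = [-2, 2, 0], so take v_2 = [-1, 1, 0]^T.
λ = -3: A - (-3)I = [[-5, -4, -10], [-1, -2, -2], [2, 2, 4]]. v must be orthogonal to every row; (row 1) × (row 2) = [-12, 0, 6], so take v_3 = [-2, 0, 1]^T.
V = [v_1 v_2 v_3] = [[2, -1, -2], [1, 1, 0], [-1, 0, 1]] has det V = 1, so V^{-1} = adj(V)/det V = [[1, 1, 2], [-1, 0, -2], [1, 1, 3]].
Modal coordinates z(0) = V^{-1} x(0): 1·(-3) + 1·(-3) + 2·1 = -4; (-1)·(-3) + 0·(-3) + (-2)·1 = 1; 1·(-3) + 1·(-3) + 3·1 = -3; so z(0) = [-4, 1, -3]^T.
x_3(t) = Σ_i (v_i)_3 · z_i(0) · e^{λ_i t} (row 3 of V times the modal terms).
x_3(1.5) = (-1)·(-4)·e^{-5·1.5} + 0·1·e^{-4·1.5} + 1·(-3)·e^{-3·1.5} = 4·0.000553 + 0·0.002479 + (-3)·0.011109 = -0.0311.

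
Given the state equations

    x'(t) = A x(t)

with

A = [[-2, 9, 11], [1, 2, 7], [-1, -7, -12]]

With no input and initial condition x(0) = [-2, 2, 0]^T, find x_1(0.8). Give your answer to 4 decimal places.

0.2327

det(sI - A) = s^3 - (tr A)s^2 + (M11 + M22 + M33)s - det A, where Mii is the 2×2 principal minor of A obtained by deleting row i and column i.
tr A = (-2) + 2 + (-12) = -12; M11 = 2·(-12) - 7·(-7) = -24 - (-49) = 25; M22 = (-2)·(-12) - 11·(-1) = 24 - (-11) = 35; M33 = (-2)·2 - 9·1 = -4 - 9 = -13; sum of minors = 47.
det A = (-2)·(2·(-12) - 7·(-7)) - 9·(1·(-12) - 7·(-1)) + 11·(1·(-7) - 2·(-1)) = (-2)·25 - 9·(-5) + 11·(-5) = -60.
So p(s) = det(sI - A) = s^3 + 12s^2 + 47s + 60.
Rational-root test: any integer root divides 60. Testing small divisors, s = -3 works: p(-3) = -27 + 108 + (-141) + 60 = 0, so (s + 3) is a factor.
Dividing, p(s) = (s + 3)(s^2 + 9s + 20).
Factor s^2 + 9s + 20: two numbers with sum -9 and product 20 are -4 and -5, so s^2 + 9s + 20 = (s + 4)(s + 5).
Hence p(s) = (s + 3) (s + 4) (s + 5), with roots -5, -4, -3.
The eigenvalues -5, -4, -3 are distinct and real, so A is diagonalisable and x(t) = e^{At} x(0) = V diag(e^{λ_i t}) V^{-1} x(0), where the columns of V are the eigenvectors.
λ = -5: A - (-5)I = [[3, 9, 11], [1, 7, 7], [-1, -7, -7]]. v must be orthogonal to every row; (row 1) × (row 2) = [-14, -10, 12], so take v_1 = [-7, -5, 6]^T.
λ = -4: A - (-4)I = [[2, 9, 11], [1, 6, 7], [-1, -7, -8]]. v must be orthogonal to every row; (row 1) × (row 2) = [-3, -3, 3], so take v_2 = [1, 1, -1]^T.
λ = -3: A - (-3)I = [[1, 9, 11], [1, 5, 7], [-1, -7, -9]]. v must be orthogonal to every row; (row 1) × (row 2) = [8, 4, -4], so take v_3 = [2, 1, -1]^T.
V = [v_1 v_2 v_3] = [[-7, 1, 2], [-5, 1, 1], [6, -1, -1]] has det V = -1, so V^{-1} = adj(V)/det V = [[0, 1, 1], [-1, 5, 3], [1, 1, 2]].
Modal coordinates z(0) = V^{-1} x(0): 0·(-2) + 1·2 + 1·0 = 2; (-1)·(-2) + 5·2 + 3·0 = 12; 1·(-2) + 1·2 + 2·0 = 0; so z(0) = [2, 12, 0]^T.
x_1(t) = Σ_i (v_i)_1 · z_i(0) · e^{λ_i t} (row 1 of V times the modal terms).
x_1(0.8) = (-7)·2·e^{-5·0.8} + 1·12·e^{-4·0.8} + 2·0·e^{-3·0.8} = (-14)·0.018316 + 12·0.040762 + 0·0.090718 = 0.2327.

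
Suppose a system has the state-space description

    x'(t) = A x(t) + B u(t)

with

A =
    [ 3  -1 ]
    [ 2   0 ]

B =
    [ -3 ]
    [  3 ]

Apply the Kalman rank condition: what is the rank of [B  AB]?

AB = [[-12], [-6]]
Controllability matrix C = [B  AB] = [[-3, -12], [3, -6]]
det(C) = (-3)·(-6) - (-12)·3 = 18 - (-36) = 54 ≠ 0, so rank(C) = 2.
rank(C) = 2 = n, so the pair (A, B) is completely controllable.

2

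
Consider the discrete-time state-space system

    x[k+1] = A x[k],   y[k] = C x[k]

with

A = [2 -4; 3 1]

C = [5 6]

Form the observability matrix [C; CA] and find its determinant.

-238

CA = [[28, -14]]
Observability matrix O = [C; CA] = [[5, 6], [28, -14]]
det(O) = 5·(-14) - 6·28 = -70 - 168 = -238
Since det(O) ≠ 0, rank(O) = 2 and the system is completely observable.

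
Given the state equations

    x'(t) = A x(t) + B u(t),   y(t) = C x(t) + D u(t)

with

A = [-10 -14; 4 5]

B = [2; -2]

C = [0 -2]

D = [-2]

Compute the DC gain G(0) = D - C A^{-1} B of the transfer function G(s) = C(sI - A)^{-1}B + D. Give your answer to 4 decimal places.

G(0) = C(-A)^{-1}B + D = -C A^{-1} B + D.
det A = 6, so A^{-1} = (1/6)·adj(A) = [[5/6, 7/3], [-2/3, -5/3]]
A^{-1} B = [-3, 2]^T
C A^{-1} B = -4
G(0) = D - C A^{-1} B = -2 - (-4) = 2

2.0000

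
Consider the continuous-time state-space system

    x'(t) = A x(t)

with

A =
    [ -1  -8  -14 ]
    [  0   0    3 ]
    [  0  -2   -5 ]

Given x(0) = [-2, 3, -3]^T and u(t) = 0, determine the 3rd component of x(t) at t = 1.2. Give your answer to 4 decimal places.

det(sI - A) = s^3 - (tr A)s^2 + (M11 + M22 + M33)s - det A, where Mii is the 2×2 principal minor of A obtained by deleting row i and column i.
tr A = (-1) + 0 + (-5) = -6; M11 = 0·(-5) - 3·(-2) = 0 - (-6) = 6; M22 = (-1)·(-5) - (-14)·0 = 5 - 0 = 5; M33 = (-1)·0 - (-8)·0 = 0 - 0 = 0; sum of minors = 11.
det A = (-1)·(0·(-5) - 3·(-2)) - (-8)·(0·(-5) - 3·0) + (-14)·(0·(-2) - 0·0) = (-1)·6 - (-8)·0 + (-14)·0 = -6.
So p(s) = det(sI - A) = s^3 + 6s^2 + 11s + 6.
Rational-root test: any integer root divides 6. Testing small divisors, s = -1 works: p(-1) = -1 + 6 + (-11) + 6 = 0, so (s + 1) is a factor.
Dividing, p(s) = (s + 1)(s^2 + 5s + 6).
Factor s^2 + 5s + 6: two numbers with sum -5 and product 6 are -2 and -3, so s^2 + 5s + 6 = (s + 2)(s + 3).
Hence p(s) = (s + 1) (s + 2) (s + 3), with roots -3, -2, -1.
The eigenvalues -3, -2, -1 are distinct and real, so A is diagonalisable and x(t) = e^{At} x(0) = V diag(e^{λ_i t}) V^{-1} x(0), where the columns of V are the eigenvectors.
λ = -3: A - (-3)I = [[2, -8, -14], [0, 3, 3], [0, -2, -2]]. v must be orthogonal to every row; (row 1) × (row 2) = [18, -6, 6], so take v_1 = [3, -1, 1]^T.
λ = -2: A - (-2)I = [[1, -8, -14], [0, 2, 3], [0, -2, -3]]. v must be orthogonal to every row; (row 1) × (row 2) = [4, -3, 2], so take v_2 = [-4, 3, -2]^T.
λ = -1: A - (-1)I = [[0, -8, -14], [0, 1, 3], [0, -2, -4]]. v must be orthogonal to every row; (row 1) × (row 2) = [-10, 0, 0], so take v_3 = [1, 0, 0]^T.
V = [v_1 v_2 v_3] = [[3, -4, 1], [-1, 3, 0], [1, -2, 0]] has det V = -1, so V^{-1} = adj(V)/det V = [[0, 2, 3], [0, 1, 1], [1, -2, -5]].
Modal coordinates z(0) = V^{-1} x(0): 0·(-2) + 2·3 + 3·(-3) = -3; 0·(-2) + 1·3 + 1·(-3) = 0; 1·(-2) + (-2)·3 + (-5)·(-3) = 7; so z(0) = [-3, 0, 7]^T.
x_3(t) = Σ_i (v_i)_3 · z_i(0) · e^{λ_i t} (row 3 of V times the modal terms).
x_3(1.2) = 1·(-3)·e^{-3·1.2} + (-2)·0·e^{-2·1.2} + 0·7·e^{-1·1.2} = (-3)·0.027324 + 0·0.090718 + 0·0.301194 = -0.0820.

-0.0820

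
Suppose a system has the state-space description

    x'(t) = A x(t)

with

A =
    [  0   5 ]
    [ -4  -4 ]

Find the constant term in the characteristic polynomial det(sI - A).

For a 2×2 matrix, det(sI - A) = s^2 - (tr A)s + det A.
tr A = -4, det A = 20.
So p(s) = s^2 + 4s + 20.
The constant term is 20.

20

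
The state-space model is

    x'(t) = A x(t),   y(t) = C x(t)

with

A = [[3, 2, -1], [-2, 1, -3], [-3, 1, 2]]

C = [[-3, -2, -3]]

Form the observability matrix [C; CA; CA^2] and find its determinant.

CA = [[4, -11, 3]]
CA^2 = [[25, 0, 35]]
Observability matrix O = [C; CA; CA^2] = [[-3, -2, -3], [4, -11, 3], [25, 0, 35]]
Expanding along the first row, det(O) = (-3)·((-11)·35 - 3·0) - (-2)·(4·35 - 3·25) + (-3)·(4·0 - (-11)·25) = (-3)·(-385) - (-2)·65 + (-3)·275 = 460
Since det(O) ≠ 0, rank(O) = 3 and the system is completely observable.

460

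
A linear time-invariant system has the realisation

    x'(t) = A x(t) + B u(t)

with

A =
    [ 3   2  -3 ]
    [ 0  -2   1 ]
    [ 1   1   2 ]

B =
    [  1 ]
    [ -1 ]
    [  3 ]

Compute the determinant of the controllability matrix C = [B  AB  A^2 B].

AB = [[-8], [5], [6]]
A^2B = [[-32], [-4], [9]]
Controllability matrix C = [B  AB  A^2B] = [[1, -8, -32], [-1, 5, -4], [3, 6, 9]]
Expanding along the first row, det(C) = 1·(5·9 - (-4)·6) - (-8)·((-1)·9 - (-4)·3) + (-32)·((-1)·6 - 5·3) = 1·69 - (-8)·3 + (-32)·(-21) = 765
Since det(C) ≠ 0, rank(C) = 3 and the system is completely controllable.

765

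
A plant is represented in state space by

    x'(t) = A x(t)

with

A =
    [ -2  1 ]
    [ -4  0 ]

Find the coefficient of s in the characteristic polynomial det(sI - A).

For a 2×2 matrix, det(sI - A) = s^2 - (tr A)s + det A.
tr A = -2, det A = 4.
So p(s) = s^2 + 2s + 4.
The coefficient of s is 2.

2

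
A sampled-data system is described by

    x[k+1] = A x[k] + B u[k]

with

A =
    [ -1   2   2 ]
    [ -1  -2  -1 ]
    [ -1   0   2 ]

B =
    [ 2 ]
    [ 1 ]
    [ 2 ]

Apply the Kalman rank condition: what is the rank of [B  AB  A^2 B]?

3

AB = [[4], [-6], [2]]
A^2B = [[-12], [6], [0]]
Controllability matrix C = [B  AB  A^2B] = [[2, 4, -12], [1, -6, 6], [2, 2, 0]]
det(C) = 2·((-6)·0 - 6·2) - 4·(1·0 - 6·2) + (-12)·(1·2 - (-6)·2) = 2·(-12) - 4·(-12) + (-12)·14 = -144 ≠ 0, so rank(C) = 3.
rank(C) = 3 = n, so the pair (A, B) is completely controllable.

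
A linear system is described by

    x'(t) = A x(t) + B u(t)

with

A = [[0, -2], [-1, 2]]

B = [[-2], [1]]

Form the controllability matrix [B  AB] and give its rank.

2

AB = [[-2], [4]]
Controllability matrix C = [B  AB] = [[-2, -2], [1, 4]]
det(C) = (-2)·4 - (-2)·1 = -8 - (-2) = -6 ≠ 0, so rank(C) = 2.
rank(C) = 2 = n, so the pair (A, B) is completely controllable.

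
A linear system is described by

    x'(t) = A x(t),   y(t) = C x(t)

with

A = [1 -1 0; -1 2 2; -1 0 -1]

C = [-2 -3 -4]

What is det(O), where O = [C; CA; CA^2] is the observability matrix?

CA = [[5, -4, -2]]
CA^2 = [[11, -13, -6]]
Observability matrix O = [C; CA; CA^2] = [[-2, -3, -4], [5, -4, -2], [11, -13, -6]]
Expanding along the first row, det(O) = (-2)·((-4)·(-6) - (-2)·(-13)) - (-3)·(5·(-6) - (-2)·11) + (-4)·(5·(-13) - (-4)·11) = (-2)·(-2) - (-3)·(-8) + (-4)·(-21) = 64
Since det(O) ≠ 0, rank(O) = 3 and the system is completely observable.

64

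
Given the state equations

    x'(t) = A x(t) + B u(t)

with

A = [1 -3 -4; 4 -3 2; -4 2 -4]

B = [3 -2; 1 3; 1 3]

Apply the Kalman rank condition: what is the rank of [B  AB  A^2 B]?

3

AB = [[-4, -23], [11, -11], [-14, 2]]
A^2B = [[19, 2], [-77, -55], [94, 62]]
Controllability matrix C = [B  AB  A^2B] = [[3, -2, -4, -23, 19, 2], [1, 3, 11, -11, -77, -55], [1, 3, -14, 2, 94, 62]]
Take the 3×3 submatrix of C formed by columns 1, 2, 3: [[3, -2, -4], [1, 3, 11], [1, 3, -14]]. Its determinant is 3·(3·(-14) - 11·3) - (-2)·(1·(-14) - 11·1) + (-4)·(1·3 - 3·1) = 3·(-75) - (-2)·(-25) + (-4)·0 = -275 ≠ 0.
So rank(C) ≥ 3; since C has 3 rows, rank(C) = 3.
rank(C) = 3 = n, so the pair (A, B) is completely controllable.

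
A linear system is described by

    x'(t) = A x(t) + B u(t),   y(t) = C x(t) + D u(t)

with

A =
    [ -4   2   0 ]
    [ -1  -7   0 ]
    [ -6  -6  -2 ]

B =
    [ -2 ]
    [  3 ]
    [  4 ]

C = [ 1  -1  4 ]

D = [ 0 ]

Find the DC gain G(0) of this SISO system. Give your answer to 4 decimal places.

4.8667

G(0) = C(-A)^{-1}B + D = -C A^{-1} B + D.
det A = -60, so A^{-1} = (1/-60)·adj(A) = [[-7/30, -1/15, 0], [1/30, -2/15, 0], [3/5, 3/5, -1/2]]
A^{-1} B = [4/15, -7/15, -7/5]^T
C A^{-1} B = -73/15
G(0) = D - C A^{-1} B = 0 - (-73/15) = 73/15 ≈ 4.8667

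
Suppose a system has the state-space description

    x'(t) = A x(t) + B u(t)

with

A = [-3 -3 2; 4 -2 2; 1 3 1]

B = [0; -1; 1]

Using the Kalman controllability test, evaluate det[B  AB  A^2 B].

AB = [[5], [4], [-2]]
A^2B = [[-31], [8], [15]]
Controllability matrix C = [B  AB  A^2B] = [[0, 5, -31], [-1, 4, 8], [1, -2, 15]]
Expanding along the first row, det(C) = 0·(4·15 - 8·(-2)) - 5·((-1)·15 - 8·1) + (-31)·((-1)·(-2) - 4·1) = 0·76 - 5·(-23) + (-31)·(-2) = 177
Since det(C) ≠ 0, rank(C) = 3 and the system is completely controllable.

177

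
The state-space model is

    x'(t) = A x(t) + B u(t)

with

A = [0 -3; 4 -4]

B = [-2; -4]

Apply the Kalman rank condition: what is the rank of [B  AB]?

AB = [[12], [8]]
Controllability matrix C = [B  AB] = [[-2, 12], [-4, 8]]
det(C) = (-2)·8 - 12·(-4) = -16 - (-48) = 32 ≠ 0, so rank(C) = 2.
rank(C) = 2 = n, so the pair (A, B) is completely controllable.

2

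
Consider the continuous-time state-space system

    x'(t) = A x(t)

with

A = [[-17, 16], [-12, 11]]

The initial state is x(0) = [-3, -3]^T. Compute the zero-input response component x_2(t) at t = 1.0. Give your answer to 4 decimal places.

-1.1036

det(sI - A) = s^2 - (tr A)s + det A, with tr A = (-17) + 11 = -6 and det A = (-17)·11 - 16·(-12) = -187 - (-192) = 5.
So p(s) = det(sI - A) = s^2 + 6s + 5.
Factor s^2 + 6s + 5: two numbers with sum -6 and product 5 are -1 and -5, so s^2 + 6s + 5 = (s + 1)(s + 5).
Hence p(s) = (s + 1) (s + 5), with roots -5, -1.
The eigenvalues -5, -1 are distinct and real, so A is diagonalisable and x(t) = e^{At} x(0) = V diag(e^{λ_i t}) V^{-1} x(0), where the columns of V are the eigenvectors.
λ = -5: A - (-5)I = [[-12, 16], [-12, 16]]. Row 1 gives (-12)·v1 + 16·v2 = 0, so take v_1 = [-4, -3]^T.
λ = -1: A - (-1)I = [[-16, 16], [-12, 12]]. Row 1 gives (-16)·v1 + 16·v2 = 0, so take v_2 = [1, 1]^T.
V = [v_1 v_2] = [[-4, 1], [-3, 1]] has det V = -1, so V^{-1} = adj(V)/det V = [[-1, 1], [-3, 4]].
Modal coordinates z(0) = V^{-1} x(0): (-1)·(-3) + 1·(-3) = 0; (-3)·(-3) + 4·(-3) = -3; so z(0) = [0, -3]^T.
x_2(t) = Σ_i (v_i)_2 · z_i(0) · e^{λ_i t} (row 2 of V times the modal terms).
x_2(1.0) = (-3)·0·e^{-5·1.0} + 1·(-3)·e^{-1·1.0} = 0·0.006738 + (-3)·0.367879 = -1.1036.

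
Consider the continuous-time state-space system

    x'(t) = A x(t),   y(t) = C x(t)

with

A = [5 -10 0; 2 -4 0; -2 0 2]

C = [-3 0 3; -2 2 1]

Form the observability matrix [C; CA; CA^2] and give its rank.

CA = [[-21, 30, 6], [-8, 12, 2]]
CA^2 = [[-57, 90, 12], [-20, 32, 4]]
Observability matrix O = [C; CA; CA^2] = [[-3, 0, 3], [-2, 2, 1], [-21, 30, 6], [-8, 12, 2], [-57, 90, 12], [-20, 32, 4]]
The columns c1, c2, c3 of O are linearly dependent: 2·c1 + c2 + 2·c3 = 0 (check each entry), so rank(O) ≤ 2.
The 2×2 minor from rows 1, 2, columns 1, 2 is (-3)·2 - 0·(-2) = -6 - 0 = -6 ≠ 0, so rank(O) = 2.
rank(O) = 2 < n = 3, so the pair (A, C) is not completely observable.

2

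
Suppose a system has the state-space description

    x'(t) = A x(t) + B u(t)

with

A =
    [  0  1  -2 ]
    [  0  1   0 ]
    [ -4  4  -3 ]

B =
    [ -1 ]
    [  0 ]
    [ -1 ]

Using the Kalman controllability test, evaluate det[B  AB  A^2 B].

0

AB = [[2], [0], [7]]
A^2B = [[-14], [0], [-29]]
Controllability matrix C = [B  AB  A^2B] = [[-1, 2, -14], [0, 0, 0], [-1, 7, -29]]
Expanding along the first row, det(C) = (-1)·(0·(-29) - 0·7) - 2·(0·(-29) - 0·(-1)) + (-14)·(0·7 - 0·(-1)) = (-1)·0 - 2·0 + (-14)·0 = 0
Since det(C) = 0, rank(C) < 3 and the system is not completely controllable.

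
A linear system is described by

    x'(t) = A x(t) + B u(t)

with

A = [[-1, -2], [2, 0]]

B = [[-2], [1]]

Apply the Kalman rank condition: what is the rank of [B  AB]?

2

AB = [[0], [-4]]
Controllability matrix C = [B  AB] = [[-2, 0], [1, -4]]
det(C) = (-2)·(-4) - 0·1 = 8 - 0 = 8 ≠ 0, so rank(C) = 2.
rank(C) = 2 = n, so the pair (A, B) is completely controllable.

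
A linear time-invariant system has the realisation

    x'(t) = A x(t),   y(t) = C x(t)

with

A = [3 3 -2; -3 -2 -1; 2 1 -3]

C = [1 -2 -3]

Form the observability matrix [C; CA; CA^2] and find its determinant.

CA = [[3, 4, 9]]
CA^2 = [[15, 10, -37]]
Observability matrix O = [C; CA; CA^2] = [[1, -2, -3], [3, 4, 9], [15, 10, -37]]
Expanding along the first row, det(O) = 1·(4·(-37) - 9·10) - (-2)·(3·(-37) - 9·15) + (-3)·(3·10 - 4·15) = 1·(-238) - (-2)·(-246) + (-3)·(-30) = -640
Since det(O) ≠ 0, rank(O) = 3 and the system is completely observable.

-640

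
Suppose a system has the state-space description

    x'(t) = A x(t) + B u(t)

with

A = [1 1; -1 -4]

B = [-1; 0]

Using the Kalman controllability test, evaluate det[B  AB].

AB = [[-1], [1]]
Controllability matrix C = [B  AB] = [[-1, -1], [0, 1]]
det(C) = (-1)·1 - (-1)·0 = -1 - 0 = -1
Since det(C) ≠ 0, rank(C) = 2 and the system is completely controllable.

-1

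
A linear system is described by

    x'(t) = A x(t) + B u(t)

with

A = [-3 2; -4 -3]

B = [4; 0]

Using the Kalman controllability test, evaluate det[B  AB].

-64

AB = [[-12], [-16]]
Controllability matrix C = [B  AB] = [[4, -12], [0, -16]]
det(C) = 4·(-16) - (-12)·0 = -64 - 0 = -64
Since det(C) ≠ 0, rank(C) = 2 and the system is completely controllable.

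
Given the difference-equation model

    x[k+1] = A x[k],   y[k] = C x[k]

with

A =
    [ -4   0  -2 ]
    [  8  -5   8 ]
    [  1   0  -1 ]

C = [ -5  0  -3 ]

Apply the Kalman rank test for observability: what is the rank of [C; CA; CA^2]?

2

CA = [[17, 0, 13]]
CA^2 = [[-55, 0, -47]]
Observability matrix O = [C; CA; CA^2] = [[-5, 0, -3], [17, 0, 13], [-55, 0, -47]]
Column 2 of O is identically zero, so rank(O) ≤ 2.
The 2×2 minor from rows 1, 2, columns 1, 3 is (-5)·13 - (-3)·17 = -65 - (-51) = -14 ≠ 0, so rank(O) = 2.
rank(O) = 2 < n = 3, so the pair (A, C) is not completely observable.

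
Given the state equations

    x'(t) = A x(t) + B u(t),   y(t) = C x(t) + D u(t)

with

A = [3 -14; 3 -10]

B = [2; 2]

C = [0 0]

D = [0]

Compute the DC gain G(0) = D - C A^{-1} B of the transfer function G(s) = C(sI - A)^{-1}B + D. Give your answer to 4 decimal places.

G(0) = C(-A)^{-1}B + D = -C A^{-1} B + D.
det A = 12, so A^{-1} = (1/12)·adj(A) = [[-5/6, 7/6], [-1/4, 1/4]]
A^{-1} B = [2/3, 0]^T
C A^{-1} B = 0
G(0) = D - C A^{-1} B = 0 - (0) = 0

0.0000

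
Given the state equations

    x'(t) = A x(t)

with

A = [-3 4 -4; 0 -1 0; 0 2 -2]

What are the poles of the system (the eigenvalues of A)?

-3, -2, -1

det(sI - A) = s^3 - (tr A)s^2 + (M11 + M22 + M33)s - det A, where Mii is the 2×2 principal minor of A obtained by deleting row i and column i.
tr A = (-3) + (-1) + (-2) = -6; M11 = (-1)·(-2) - 0·2 = 2 - 0 = 2; M22 = (-3)·(-2) - (-4)·0 = 6 - 0 = 6; M33 = (-3)·(-1) - 4·0 = 3 - 0 = 3; sum of minors = 11.
det A = (-3)·((-1)·(-2) - 0·2) - 4·(0·(-2) - 0·0) + (-4)·(0·2 - (-1)·0) = (-3)·2 - 4·0 + (-4)·0 = -6.
So p(s) = det(sI - A) = s^3 + 6s^2 + 11s + 6.
Rational-root test: any integer root divides 6. Testing small divisors, s = -1 works: p(-1) = -1 + 6 + (-11) + 6 = 0, so (s + 1) is a factor.
Dividing, p(s) = (s + 1)(s^2 + 5s + 6).
Factor s^2 + 5s + 6: two numbers with sum -5 and product 6 are -2 and -3, so s^2 + 5s + 6 = (s + 2)(s + 3).
Hence p(s) = (s + 1) (s + 2) (s + 3), with roots -3, -2, -1.
All eigenvalues have negative real part, so the system is asymptotically stable.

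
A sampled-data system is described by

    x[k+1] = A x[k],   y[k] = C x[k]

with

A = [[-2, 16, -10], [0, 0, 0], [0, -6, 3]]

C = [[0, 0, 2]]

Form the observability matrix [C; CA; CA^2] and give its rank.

CA = [[0, -12, 6]]
CA^2 = [[0, -36, 18]]
Observability matrix O = [C; CA; CA^2] = [[0, 0, 2], [0, -12, 6], [0, -36, 18]]
Column 1 of O is identically zero, so rank(O) ≤ 2.
The 2×2 minor from rows 1, 2, columns 2, 3 is 0·6 - 2·(-12) = 0 - (-24) = 24 ≠ 0, so rank(O) = 2.
rank(O) = 2 < n = 3, so the pair (A, C) is not completely observable.

2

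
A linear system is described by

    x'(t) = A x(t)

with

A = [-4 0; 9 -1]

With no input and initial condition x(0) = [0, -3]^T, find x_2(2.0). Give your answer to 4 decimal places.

-0.4060

det(sI - A) = s^2 - (tr A)s + det A, with tr A = (-4) + (-1) = -5 and det A = (-4)·(-1) - 0·9 = 4 - 0 = 4.
So p(s) = det(sI - A) = s^2 + 5s + 4.
Factor s^2 + 5s + 4: two numbers with sum -5 and product 4 are -1 and -4, so s^2 + 5s + 4 = (s + 1)(s + 4).
Hence p(s) = (s + 1) (s + 4), with roots -4, -1.
The eigenvalues -4, -1 are distinct and real, so A is diagonalisable and x(t) = e^{At} x(0) = V diag(e^{λ_i t}) V^{-1} x(0), where the columns of V are the eigenvectors.
λ = -4: A - (-4)I = [[0, 0], [9, 3]]. Row 2 gives 9·v1 + 3·v2 = 0, so take v_1 = [1, -3]^T.
λ = -1: A - (-1)I = [[-3, 0], [9, 0]]. Row 1 gives (-3)·v1 + 0·v2 = 0, so take v_2 = [0, 1]^T.
V = [v_1 v_2] = [[1, 0], [-3, 1]] has det V = 1, so V^{-1} = adj(V)/det V = [[1, 0], [3, 1]].
Modal coordinates z(0) = V^{-1} x(0): 1·0 + 0·(-3) = 0; 3·0 + 1·(-3) = -3; so z(0) = [0, -3]^T.
x_2(t) = Σ_i (v_i)_2 · z_i(0) · e^{λ_i t} (row 2 of V times the modal terms).
x_2(2.0) = (-3)·0·e^{-4·2.0} + 1·(-3)·e^{-1·2.0} = 0·0.000335 + (-3)·0.135335 = -0.4060.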